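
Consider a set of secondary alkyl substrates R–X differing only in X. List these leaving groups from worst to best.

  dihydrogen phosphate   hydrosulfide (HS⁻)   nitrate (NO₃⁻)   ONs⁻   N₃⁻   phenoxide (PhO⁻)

phenoxide (PhO⁻) < hydrosulfide (HS⁻) < N₃⁻ < dihydrogen phosphate < nitrate (NO₃⁻) < ONs⁻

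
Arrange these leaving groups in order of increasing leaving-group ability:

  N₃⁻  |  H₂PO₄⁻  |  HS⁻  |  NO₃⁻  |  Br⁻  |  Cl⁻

Br⁻: pKₐ(HBr) ≈ -9
Cl⁻: pKₐ(HCl) ≈ -7
NO₃⁻: pKₐ(HNO₃) ≈ -1.3 — resonance-delocalised over three oxygens
H₂PO₄⁻: pKₐ(H₃PO₄) ≈ 2.1
N₃⁻: pKₐ(HN₃) ≈ 4.7
HS⁻: pKₐ(H₂S) ≈ 7 — larger and more polarisable than the oxygen analogue
Reversing gives the worst-to-best order requested.

HS⁻ < N₃⁻ < H₂PO₄⁻ < NO₃⁻ < Cl⁻ < Br⁻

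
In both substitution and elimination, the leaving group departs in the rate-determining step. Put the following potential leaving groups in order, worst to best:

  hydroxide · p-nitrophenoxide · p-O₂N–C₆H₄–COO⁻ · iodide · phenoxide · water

Leaving-group ability tracks the stability of the departed species; conjugate-acid pKₐ is the usual yardstick (lower pKₐ → better LG).
iodide: pKₐ(HI) ≈ -10
water: pKₐ(H₃O⁺) ≈ -1.7
p-O₂N–C₆H₄–COO⁻: pKₐ(p-nitrobenzoic acid) ≈ 3.4
p-nitrophenoxide: pKₐ(p-nitrophenol) ≈ 7.2
phenoxide: pKₐ(C₆H₅OH (phenol)) ≈ 10
hydroxide: pKₐ(H₂O) ≈ 15.7
Listed from poorest to best leaving group as asked.

hydroxide < phenoxide < p-nitrophenoxide < p-O₂N–C₆H₄–COO⁻ < water < iodide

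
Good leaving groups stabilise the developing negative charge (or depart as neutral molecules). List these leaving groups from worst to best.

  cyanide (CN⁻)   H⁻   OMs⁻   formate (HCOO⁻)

Rank by basicity of the departing species: weakest base leaves most easily.
OMs⁻: pKₐ(CH₃SO₃H (MsOH)) ≈ -1.9 — resonance-delocalised alkanesulfonate
formate (HCOO⁻): pKₐ(HCOOH) ≈ 3.8 — resonance-stabilised carboxylate
cyanide (CN⁻): pKₐ(HCN) ≈ 9.2 — sp carbon stabilises the charge somewhat, but still a poor LG
H⁻: pKₐ(H₂) ≈ 36
Reversing gives the worst-to-best order requested.

H⁻ < cyanide (CN⁻) < formate (HCOO⁻) < OMs⁻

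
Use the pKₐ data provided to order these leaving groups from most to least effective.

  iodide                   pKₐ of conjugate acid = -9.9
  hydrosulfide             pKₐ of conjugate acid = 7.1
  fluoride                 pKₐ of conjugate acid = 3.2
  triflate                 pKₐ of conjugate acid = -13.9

Lower conjugate-acid pKₐ ⇒ weaker base ⇒ better leaving group.
Sorting by the given values: triflate (-13.9), iodide (-9.9), fluoride (3.2), hydrosulfide (7.1).

triflate > iodide > fluoride > hydrosulfide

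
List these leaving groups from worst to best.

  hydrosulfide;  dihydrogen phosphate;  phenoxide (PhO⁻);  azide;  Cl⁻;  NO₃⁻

Rank by basicity of the departing species: weakest base leaves most easily.
Cl⁻: pKₐ(HCl) ≈ -7 — moderately weak base
NO₃⁻: pKₐ(HNO₃) ≈ -1.3
dihydrogen phosphate: pKₐ(H₃PO₄) ≈ 2.1
azide: pKₐ(HN₃) ≈ 4.7 — linear, resonance-stabilised
hydrosulfide: pKₐ(H₂S) ≈ 7
phenoxide (PhO⁻): pKₐ(C₆H₅OH (phenol)) ≈ 10 — resonance into the ring helps, but still a poor LG
Reversing gives the worst-to-best order requested.

phenoxide (PhO⁻) < hydrosulfide < azide < dihydrogen phosphate < NO₃⁻ < Cl⁻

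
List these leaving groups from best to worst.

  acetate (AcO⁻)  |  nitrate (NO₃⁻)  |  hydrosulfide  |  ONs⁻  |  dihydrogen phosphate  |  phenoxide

ONs⁻ > nitrate (NO₃⁻) > dihydrogen phosphate > acetate (AcO⁻) > hydrosulfide > phenoxide

Leaving-group ability tracks the stability of the departed species; conjugate-acid pKₐ is the usual yardstick (lower pKₐ → better LG).
ONs⁻: pKₐ(p-O₂NC₆H₄SO₃H) ≈ -3.5
nitrate (NO₃⁻): pKₐ(HNO₃) ≈ -1.3 — resonance-delocalised over three oxygens
dihydrogen phosphate: pKₐ(H₃PO₄) ≈ 2.1 — moderate base; biological leaving group after further activation
acetate (AcO⁻): pKₐ(CH₃COOH) ≈ 4.8 — resonance-stabilised but still a weak base
hydrosulfide: pKₐ(H₂S) ≈ 7 — larger and more polarisable than the oxygen analogue
phenoxide: pKₐ(C₆H₅OH (phenol)) ≈ 10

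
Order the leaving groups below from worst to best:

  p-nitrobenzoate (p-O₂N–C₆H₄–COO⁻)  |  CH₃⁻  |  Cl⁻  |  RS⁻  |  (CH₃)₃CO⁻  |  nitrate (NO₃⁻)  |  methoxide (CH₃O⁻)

CH₃⁻ < (CH₃)₃CO⁻ < methoxide (CH₃O⁻) < RS⁻ < p-nitrobenzoate (p-O₂N–C₆H₄–COO⁻) < nitrate (NO₃⁻) < Cl⁻

Rank by basicity of the departing species: weakest base leaves most easily.
Cl⁻: pKₐ(HCl) ≈ -7
nitrate (NO₃⁻): pKₐ(HNO₃) ≈ -1.3
p-nitrobenzoate (p-O₂N–C₆H₄–COO⁻): pKₐ(p-nitrobenzoic acid) ≈ 3.4
RS⁻: pKₐ(RSH (a thiol)) ≈ 10.5
methoxide (CH₃O⁻): pKₐ(CH₃OH) ≈ 15.5
(CH₃)₃CO⁻: pKₐ(t-BuOH) ≈ 18
CH₃⁻: pKₐ(CH₄) ≈ 48
The question asks for worst first, so the sequence is read in increasing leaving-group ability.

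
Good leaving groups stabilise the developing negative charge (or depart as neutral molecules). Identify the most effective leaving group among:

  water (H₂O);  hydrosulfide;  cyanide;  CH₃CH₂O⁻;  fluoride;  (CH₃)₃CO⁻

water (H₂O)

The more stable X⁻ (or X) is on its own — i.e. the weaker a base it is — the better a leaving group it makes.
water (H₂O): pKₐ(H₃O⁺) ≈ -1.7
fluoride: pKₐ(HF) ≈ 3.2
hydrosulfide: pKₐ(H₂S) ≈ 7
cyanide: pKₐ(HCN) ≈ 9.2
CH₃CH₂O⁻: pKₐ(CH₃CH₂OH) ≈ 16
(CH₃)₃CO⁻: pKₐ(t-BuOH) ≈ 18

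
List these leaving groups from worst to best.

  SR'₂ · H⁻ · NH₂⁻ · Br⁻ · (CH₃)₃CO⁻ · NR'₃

The more stable X⁻ (or X) is on its own — i.e. the weaker a base it is — the better a leaving group it makes.
Br⁻: pKₐ(HBr) ≈ -9
SR'₂: pKₐ(R'₂SH⁺) ≈ -7
NR'₃: pKₐ(R'₃NH⁺) ≈ 10.7
(CH₃)₃CO⁻: pKₐ(t-BuOH) ≈ 18
H⁻: pKₐ(H₂) ≈ 36
NH₂⁻: pKₐ(NH₃) ≈ 38
Listed from poorest to best leaving group as asked.

NH₂⁻ < H⁻ < (CH₃)₃CO⁻ < NR'₃ < SR'₂ < Br⁻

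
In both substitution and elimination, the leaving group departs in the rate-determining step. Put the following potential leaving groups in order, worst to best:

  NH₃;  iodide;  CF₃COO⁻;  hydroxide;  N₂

Leaving-group ability tracks the stability of the departed species; conjugate-acid pKₐ is the usual yardstick (lower pKₐ → better LG).
N₂: no meaningful conjugate acid; N₂ departs as an exceptionally stable neutral molecule
iodide: pKₐ(HI) ≈ -10
CF₃COO⁻: pKₐ(CF₃COOH) ≈ 0.2
NH₃: pKₐ(NH₄⁺) ≈ 9.2
hydroxide: pKₐ(H₂O) ≈ 15.7
Reversing gives the worst-to-best order requested.

hydroxide < NH₃ < CF₃COO⁻ < iodide < N₂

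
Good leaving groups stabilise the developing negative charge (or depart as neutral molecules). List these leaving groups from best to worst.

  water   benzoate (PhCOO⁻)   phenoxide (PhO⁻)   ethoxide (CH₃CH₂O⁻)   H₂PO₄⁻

water > H₂PO₄⁻ > benzoate (PhCOO⁻) > phenoxide (PhO⁻) > ethoxide (CH₃CH₂O⁻)

water: pKₐ(H₃O⁺) ≈ -1.7
H₂PO₄⁻: pKₐ(H₃PO₄) ≈ 2.1
benzoate (PhCOO⁻): pKₐ(C₆H₅COOH) ≈ 4.2
phenoxide (PhO⁻): pKₐ(C₆H₅OH (phenol)) ≈ 10
ethoxide (CH₃CH₂O⁻): pKₐ(CH₃CH₂OH) ≈ 16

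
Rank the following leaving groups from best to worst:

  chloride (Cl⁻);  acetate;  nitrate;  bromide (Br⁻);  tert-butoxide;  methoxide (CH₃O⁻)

bromide (Br⁻) > chloride (Cl⁻) > nitrate > acetate > methoxide (CH₃O⁻) > tert-butoxide

Leaving-group ability tracks the stability of the departed species; conjugate-acid pKₐ is the usual yardstick (lower pKₐ → better LG).
bromide (Br⁻): pKₐ(HBr) ≈ -9
chloride (Cl⁻): pKₐ(HCl) ≈ -7
nitrate: pKₐ(HNO₃) ≈ -1.3 — resonance-delocalised over three oxygens
acetate: pKₐ(CH₃COOH) ≈ 4.8 — resonance-stabilised but still a weak base
methoxide (CH₃O⁻): pKₐ(CH₃OH) ≈ 15.5
tert-butoxide: pKₐ(t-BuOH) ≈ 18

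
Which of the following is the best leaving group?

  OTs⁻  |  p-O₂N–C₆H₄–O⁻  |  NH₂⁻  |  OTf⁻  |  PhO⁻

OTf⁻

The more stable X⁻ (or X) is on its own — i.e. the weaker a base it is — the better a leaving group it makes.
OTf⁻: pKₐ(CF₃SO₃H (triflic acid)) ≈ -14
OTs⁻: pKₐ(p-CH₃C₆H₄SO₃H (TsOH)) ≈ -2.8
p-O₂N–C₆H₄–O⁻: pKₐ(p-nitrophenol) ≈ 7.2
PhO⁻: pKₐ(C₆H₅OH (phenol)) ≈ 10
NH₂⁻: pKₐ(NH₃) ≈ 38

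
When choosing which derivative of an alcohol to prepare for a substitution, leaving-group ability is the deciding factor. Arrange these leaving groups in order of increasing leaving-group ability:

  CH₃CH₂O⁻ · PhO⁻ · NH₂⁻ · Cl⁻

NH₂⁻ < CH₃CH₂O⁻ < PhO⁻ < Cl⁻

A good leaving group is a weak base: the lower the pKₐ of its conjugate acid, the more readily it departs.
Cl⁻: pKₐ(HCl) ≈ -7 — moderately weak base
PhO⁻: pKₐ(C₆H₅OH (phenol)) ≈ 10
CH₃CH₂O⁻: pKₐ(CH₃CH₂OH) ≈ 16
NH₂⁻: pKₐ(NH₃) ≈ 38
Reversing gives the worst-to-best order requested.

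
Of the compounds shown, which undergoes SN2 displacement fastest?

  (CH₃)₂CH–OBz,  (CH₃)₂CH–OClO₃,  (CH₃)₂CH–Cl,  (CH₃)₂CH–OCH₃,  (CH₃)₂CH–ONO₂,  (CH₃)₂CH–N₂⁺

(CH₃)₂CH–N₂⁺

Identical carbon frameworks mean the comparison reduces to leaving-group quality.
A good leaving group is a weak base: the lower the pKₐ of its conjugate acid, the more readily it departs.
(CH₃)₂CH–N₂⁺ loses N₂: no meaningful conjugate acid; N₂ departs as an exceptionally stable neutral molecule
(CH₃)₂CH–OClO₃ loses ClO₄⁻: pKₐ(HClO₄) ≈ -10
(CH₃)₂CH–Cl loses Cl⁻: pKₐ(HCl) ≈ -7
(CH₃)₂CH–ONO₂ loses NO₃⁻: pKₐ(HNO₃) ≈ -1.3
(CH₃)₂CH–OBz loses PhCOO⁻: pKₐ(C₆H₅COOH) ≈ 4.2
(CH₃)₂CH–OCH₃ loses CH₃O⁻: pKₐ(CH₃OH) ≈ 15.5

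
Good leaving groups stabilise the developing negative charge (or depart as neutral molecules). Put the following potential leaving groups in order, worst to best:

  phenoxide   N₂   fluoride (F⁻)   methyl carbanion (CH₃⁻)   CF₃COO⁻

methyl carbanion (CH₃⁻) < phenoxide < fluoride (F⁻) < CF₃COO⁻ < N₂

Rank by basicity of the departing species: weakest base leaves most easily.
N₂: no meaningful conjugate acid; N₂ departs as an exceptionally stable neutral molecule
CF₃COO⁻: pKₐ(CF₃COOH) ≈ 0.2 — strongly electron-withdrawing CF₃ stabilises the carboxylate
fluoride (F⁻): pKₐ(HF) ≈ 3.2
phenoxide: pKₐ(C₆H₅OH (phenol)) ≈ 10 — resonance into the ring helps, but still a poor LG
methyl carbanion (CH₃⁻): pKₐ(CH₄) ≈ 48 — unstabilised carbanion; the worst conceivable leaving group
Reversing gives the worst-to-best order requested.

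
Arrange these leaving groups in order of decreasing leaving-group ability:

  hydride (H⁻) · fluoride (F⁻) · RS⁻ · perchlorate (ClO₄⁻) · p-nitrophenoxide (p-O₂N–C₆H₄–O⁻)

perchlorate (ClO₄⁻) > fluoride (F⁻) > p-nitrophenoxide (p-O₂N–C₆H₄–O⁻) > RS⁻ > hydride (H⁻)

The more stable X⁻ (or X) is on its own — i.e. the weaker a base it is — the better a leaving group it makes.
perchlorate (ClO₄⁻): pKₐ(HClO₄) ≈ -10
fluoride (F⁻): pKₐ(HF) ≈ 3.2
p-nitrophenoxide (p-O₂N–C₆H₄–O⁻): pKₐ(p-nitrophenol) ≈ 7.2 — nitro group delocalises the charge; the classic chromogenic LG
RS⁻: pKₐ(RSH (a thiol)) ≈ 10.5 — moderately basic; rarely leaves without activation
hydride (H⁻): pKₐ(H₂) ≈ 36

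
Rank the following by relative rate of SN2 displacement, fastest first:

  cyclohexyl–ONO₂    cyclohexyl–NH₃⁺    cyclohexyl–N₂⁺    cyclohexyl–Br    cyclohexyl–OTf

Same R in every case — rank the leaving groups.
Rank by basicity of the departing species: weakest base leaves most easily.
cyclohexyl–N₂⁺ loses N₂: no meaningful conjugate acid; N₂ departs as an exceptionally stable neutral molecule
cyclohexyl–OTf loses OTf⁻: pKₐ(CF₃SO₃H (triflic acid)) ≈ -14
cyclohexyl–Br loses Br⁻: pKₐ(HBr) ≈ -9
cyclohexyl–ONO₂ loses NO₃⁻: pKₐ(HNO₃) ≈ -1.3
cyclohexyl–NH₃⁺ loses NH₃: pKₐ(NH₄⁺) ≈ 9.2

cyclohexyl–N₂⁺ > cyclohexyl–OTf > cyclohexyl–Br > cyclohexyl–ONO₂ > cyclohexyl–NH₃⁺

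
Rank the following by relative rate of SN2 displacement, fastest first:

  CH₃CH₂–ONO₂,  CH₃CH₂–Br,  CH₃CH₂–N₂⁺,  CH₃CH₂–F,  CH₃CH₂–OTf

CH₃CH₂–N₂⁺ > CH₃CH₂–OTf > CH₃CH₂–Br > CH₃CH₂–ONO₂ > CH₃CH₂–F

Same R in every case — rank the leaving groups.
Rank by basicity of the departing species: weakest base leaves most easily.
CH₃CH₂–N₂⁺ loses N₂: no meaningful conjugate acid; N₂ departs as an exceptionally stable neutral molecule
CH₃CH₂–OTf loses OTf⁻: pKₐ(CF₃SO₃H (triflic acid)) ≈ -14
CH₃CH₂–Br loses Br⁻: pKₐ(HBr) ≈ -9
CH₃CH₂–ONO₂ loses NO₃⁻: pKₐ(HNO₃) ≈ -1.3
CH₃CH₂–F loses F⁻: pKₐ(HF) ≈ 3.2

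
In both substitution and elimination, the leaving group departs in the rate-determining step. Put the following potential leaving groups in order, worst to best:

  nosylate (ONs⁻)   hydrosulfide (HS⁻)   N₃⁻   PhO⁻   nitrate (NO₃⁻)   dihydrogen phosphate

PhO⁻ < hydrosulfide (HS⁻) < N₃⁻ < dihydrogen phosphate < nitrate (NO₃⁻) < nosylate (ONs⁻)

nosylate (ONs⁻): pKₐ(p-O₂NC₆H₄SO₃H) ≈ -3.5
nitrate (NO₃⁻): pKₐ(HNO₃) ≈ -1.3
dihydrogen phosphate: pKₐ(H₃PO₄) ≈ 2.1
N₃⁻: pKₐ(HN₃) ≈ 4.7 — linear, resonance-stabilised
hydrosulfide (HS⁻): pKₐ(H₂S) ≈ 7
PhO⁻: pKₐ(C₆H₅OH (phenol)) ≈ 10 — resonance into the ring helps, but still a poor LG
Listed from poorest to best leaving group as asked.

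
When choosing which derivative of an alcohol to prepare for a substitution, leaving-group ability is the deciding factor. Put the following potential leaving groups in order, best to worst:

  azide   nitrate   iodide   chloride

Leaving-group ability tracks the stability of the departed species; conjugate-acid pKₐ is the usual yardstick (lower pKₐ → better LG).
iodide: pKₐ(HI) ≈ -10
chloride: pKₐ(HCl) ≈ -7 — moderately weak base
nitrate: pKₐ(HNO₃) ≈ -1.3 — resonance-delocalised over three oxygens
azide: pKₐ(HN₃) ≈ 4.7

iodide > chloride > nitrate > azide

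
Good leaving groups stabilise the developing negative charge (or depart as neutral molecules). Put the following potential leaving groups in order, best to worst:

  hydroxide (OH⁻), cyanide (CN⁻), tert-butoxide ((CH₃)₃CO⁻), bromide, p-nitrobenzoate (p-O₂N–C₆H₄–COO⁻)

bromide > p-nitrobenzoate (p-O₂N–C₆H₄–COO⁻) > cyanide (CN⁻) > hydroxide (OH⁻) > tert-butoxide ((CH₃)₃CO⁻)

The more stable X⁻ (or X) is on its own — i.e. the weaker a base it is — the better a leaving group it makes.
bromide: pKₐ(HBr) ≈ -9
p-nitrobenzoate (p-O₂N–C₆H₄–COO⁻): pKₐ(p-nitrobenzoic acid) ≈ 3.4
cyanide (CN⁻): pKₐ(HCN) ≈ 9.2
hydroxide (OH⁻): pKₐ(H₂O) ≈ 15.7
tert-butoxide ((CH₃)₃CO⁻): pKₐ(t-BuOH) ≈ 18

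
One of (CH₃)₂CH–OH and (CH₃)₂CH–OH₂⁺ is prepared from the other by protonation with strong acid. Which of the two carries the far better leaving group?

From (CH₃)₂CH–OH the departing group would be OH⁻ (pKₐ(H₂O) ≈ 15.7). Strong base; essentially never leaves without prior activation.
From (CH₃)₂CH–OH₂⁺ the leaving group is H₂O (pKₐ(H₃O⁺) ≈ -1.7). Neutral; leaves from a protonated alcohol (R–OH₂⁺).
Protonation with strong acid works by converting the leaving group from hydroxide to neutral water, making (CH₃)₂CH–OH₂⁺ enormously more reactive.

(CH₃)₂CH–OH₂⁺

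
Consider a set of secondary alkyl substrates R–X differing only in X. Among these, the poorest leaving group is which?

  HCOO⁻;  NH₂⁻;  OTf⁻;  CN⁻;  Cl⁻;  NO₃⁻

Leaving-group ability tracks the stability of the departed species; conjugate-acid pKₐ is the usual yardstick (lower pKₐ → better LG).
OTf⁻: pKₐ(CF₃SO₃H (triflic acid)) ≈ -14
Cl⁻: pKₐ(HCl) ≈ -7
NO₃⁻: pKₐ(HNO₃) ≈ -1.3
HCOO⁻: pKₐ(HCOOH) ≈ 3.8
CN⁻: pKₐ(HCN) ≈ 9.2
NH₂⁻: pKₐ(NH₃) ≈ 38

NH₂⁻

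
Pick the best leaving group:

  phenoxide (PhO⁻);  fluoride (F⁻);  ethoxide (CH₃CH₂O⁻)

Rank by basicity of the departing species: weakest base leaves most easily.
fluoride (F⁻): pKₐ(HF) ≈ 3.2
phenoxide (PhO⁻): pKₐ(C₆H₅OH (phenol)) ≈ 10
ethoxide (CH₃CH₂O⁻): pKₐ(CH₃CH₂OH) ≈ 16

fluoride (F⁻)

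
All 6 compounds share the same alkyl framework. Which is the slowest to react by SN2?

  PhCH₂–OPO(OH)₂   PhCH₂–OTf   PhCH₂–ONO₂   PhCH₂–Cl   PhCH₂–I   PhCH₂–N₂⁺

Same R in every case — rank the leaving groups.
The more stable X⁻ (or X) is on its own — i.e. the weaker a base it is — the better a leaving group it makes.
PhCH₂–N₂⁺ loses N₂: no meaningful conjugate acid; N₂ departs as an exceptionally stable neutral molecule
PhCH₂–OTf loses OTf⁻: pKₐ(CF₃SO₃H (triflic acid)) ≈ -14
PhCH₂–I loses I⁻: pKₐ(HI) ≈ -10
PhCH₂–Cl loses Cl⁻: pKₐ(HCl) ≈ -7
PhCH₂–ONO₂ loses NO₃⁻: pKₐ(HNO₃) ≈ -1.3
PhCH₂–OPO(OH)₂ loses H₂PO₄⁻: pKₐ(H₃PO₄) ≈ 2.1

PhCH₂–OPO(OH)₂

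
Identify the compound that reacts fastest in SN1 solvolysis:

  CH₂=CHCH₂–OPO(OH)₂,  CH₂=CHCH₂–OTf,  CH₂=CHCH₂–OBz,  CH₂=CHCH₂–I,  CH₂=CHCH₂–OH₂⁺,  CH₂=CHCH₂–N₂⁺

CH₂=CHCH₂–N₂⁺

Identical carbon frameworks mean the comparison reduces to leaving-group quality.
Leaving-group ability tracks the stability of the departed species; conjugate-acid pKₐ is the usual yardstick (lower pKₐ → better LG).
CH₂=CHCH₂–N₂⁺ loses N₂: no meaningful conjugate acid; N₂ departs as an exceptionally stable neutral molecule
CH₂=CHCH₂–OTf loses OTf⁻: pKₐ(CF₃SO₃H (triflic acid)) ≈ -14
CH₂=CHCH₂–I loses I⁻: pKₐ(HI) ≈ -10
CH₂=CHCH₂–OH₂⁺ loses H₂O: pKₐ(H₃O⁺) ≈ -1.7
CH₂=CHCH₂–OPO(OH)₂ loses H₂PO₄⁻: pKₐ(H₃PO₄) ≈ 2.1
CH₂=CHCH₂–OBz loses PhCOO⁻: pKₐ(C₆H₅COOH) ≈ 4.2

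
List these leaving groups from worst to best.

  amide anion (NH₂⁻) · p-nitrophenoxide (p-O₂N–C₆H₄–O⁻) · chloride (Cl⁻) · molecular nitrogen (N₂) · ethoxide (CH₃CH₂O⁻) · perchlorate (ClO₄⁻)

amide anion (NH₂⁻) < ethoxide (CH₃CH₂O⁻) < p-nitrophenoxide (p-O₂N–C₆H₄–O⁻) < chloride (Cl⁻) < perchlorate (ClO₄⁻) < molecular nitrogen (N₂)

The more stable X⁻ (or X) is on its own — i.e. the weaker a base it is — the better a leaving group it makes.
molecular nitrogen (N₂): no meaningful conjugate acid; N₂ departs as an exceptionally stable neutral molecule
perchlorate (ClO₄⁻): pKₐ(HClO₄) ≈ -10
chloride (Cl⁻): pKₐ(HCl) ≈ -7
p-nitrophenoxide (p-O₂N–C₆H₄–O⁻): pKₐ(p-nitrophenol) ≈ 7.2
ethoxide (CH₃CH₂O⁻): pKₐ(CH₃CH₂OH) ≈ 16
amide anion (NH₂⁻): pKₐ(NH₃) ≈ 38
Listed from poorest to best leaving group as asked.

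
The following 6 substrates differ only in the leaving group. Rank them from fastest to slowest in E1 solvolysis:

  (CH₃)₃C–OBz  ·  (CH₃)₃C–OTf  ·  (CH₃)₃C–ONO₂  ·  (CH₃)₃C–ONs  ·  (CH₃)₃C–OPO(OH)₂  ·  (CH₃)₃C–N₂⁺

(CH₃)₃C–N₂⁺ > (CH₃)₃C–OTf > (CH₃)₃C–ONs > (CH₃)₃C–ONO₂ > (CH₃)₃C–OPO(OH)₂ > (CH₃)₃C–OBz

Same R in every case — rank the leaving groups.
A good leaving group is a weak base: the lower the pKₐ of its conjugate acid, the more readily it departs.
(CH₃)₃C–N₂⁺ loses N₂: no meaningful conjugate acid; N₂ departs as an exceptionally stable neutral molecule
(CH₃)₃C–OTf loses OTf⁻: pKₐ(CF₃SO₃H (triflic acid)) ≈ -14
(CH₃)₃C–ONs loses ONs⁻: pKₐ(p-O₂NC₆H₄SO₃H) ≈ -3.5
(CH₃)₃C–ONO₂ loses NO₃⁻: pKₐ(HNO₃) ≈ -1.3
(CH₃)₃C–OPO(OH)₂ loses H₂PO₄⁻: pKₐ(H₃PO₄) ≈ 2.1
(CH₃)₃C–OBz loses PhCOO⁻: pKₐ(C₆H₅COOH) ≈ 4.2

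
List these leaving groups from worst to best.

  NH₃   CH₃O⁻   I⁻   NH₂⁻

NH₂⁻ < CH₃O⁻ < NH₃ < I⁻

Leaving-group ability tracks the stability of the departed species; conjugate-acid pKₐ is the usual yardstick (lower pKₐ → better LG).
I⁻: pKₐ(HI) ≈ -10 — large, highly polarisable; very weak base
NH₃: pKₐ(NH₄⁺) ≈ 9.2 — neutral but moderately basic; leaves from R–NH₃⁺
CH₃O⁻: pKₐ(CH₃OH) ≈ 15.5 — strong base; alkoxides do not leave unassisted
NH₂⁻: pKₐ(NH₃) ≈ 38
Reversing gives the worst-to-best order requested.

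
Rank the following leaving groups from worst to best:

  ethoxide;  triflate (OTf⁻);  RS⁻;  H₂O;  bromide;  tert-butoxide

tert-butoxide < ethoxide < RS⁻ < H₂O < bromide < triflate (OTf⁻)

triflate (OTf⁻): pKₐ(CF₃SO₃H (triflic acid)) ≈ -14
bromide: pKₐ(HBr) ≈ -9
H₂O: pKₐ(H₃O⁺) ≈ -1.7
RS⁻: pKₐ(RSH (a thiol)) ≈ 10.5
ethoxide: pKₐ(CH₃CH₂OH) ≈ 16
tert-butoxide: pKₐ(t-BuOH) ≈ 18
The question asks for worst first, so the sequence is read in increasing leaving-group ability.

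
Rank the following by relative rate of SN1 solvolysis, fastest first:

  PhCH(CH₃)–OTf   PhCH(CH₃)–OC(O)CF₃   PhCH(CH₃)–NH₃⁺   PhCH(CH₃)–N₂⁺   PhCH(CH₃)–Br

PhCH(CH₃)–N₂⁺ > PhCH(CH₃)–OTf > PhCH(CH₃)–Br > PhCH(CH₃)–OC(O)CF₃ > PhCH(CH₃)–NH₃⁺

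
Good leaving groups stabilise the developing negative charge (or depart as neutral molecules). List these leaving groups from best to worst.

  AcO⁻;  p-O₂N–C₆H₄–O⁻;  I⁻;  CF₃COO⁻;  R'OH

I⁻ > R'OH > CF₃COO⁻ > AcO⁻ > p-O₂N–C₆H₄–O⁻

I⁻: pKₐ(HI) ≈ -10
R'OH: pKₐ(R'OH₂⁺) ≈ -2.4
CF₃COO⁻: pKₐ(CF₃COOH) ≈ 0.2
AcO⁻: pKₐ(CH₃COOH) ≈ 4.8
p-O₂N–C₆H₄–O⁻: pKₐ(p-nitrophenol) ≈ 7.2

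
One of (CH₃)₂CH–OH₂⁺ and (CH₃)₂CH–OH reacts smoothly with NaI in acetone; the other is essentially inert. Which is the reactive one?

From (CH₃)₂CH–OH the departing group would be OH⁻ (pKₐ(H₂O) ≈ 15.7). Strong base; essentially never leaves without prior activation.
From (CH₃)₂CH–OH₂⁺ the leaving group is H₂O (pKₐ(H₃O⁺) ≈ -1.7). Neutral; leaves from a protonated alcohol (R–OH₂⁺).
(In practice (CH₃)₂CH–OH₂⁺ is made from (CH₃)₂CH–OH by protonation with strong acid, converting the leaving group from hydroxide to neutral water.)

(CH₃)₂CH–OH₂⁺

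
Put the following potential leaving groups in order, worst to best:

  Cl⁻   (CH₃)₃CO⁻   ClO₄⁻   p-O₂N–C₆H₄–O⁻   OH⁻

(CH₃)₃CO⁻ < OH⁻ < p-O₂N–C₆H₄–O⁻ < Cl⁻ < ClO₄⁻

Rank by basicity of the departing species: weakest base leaves most easily.
ClO₄⁻: pKₐ(HClO₄) ≈ -10 — extremely weak base; rarely used for safety reasons
Cl⁻: pKₐ(HCl) ≈ -7 — moderately weak base
p-O₂N–C₆H₄–O⁻: pKₐ(p-nitrophenol) ≈ 7.2
OH⁻: pKₐ(H₂O) ≈ 15.7
(CH₃)₃CO⁻: pKₐ(t-BuOH) ≈ 18 — bulky, strongly basic alkoxide
Reversing gives the worst-to-best order requested.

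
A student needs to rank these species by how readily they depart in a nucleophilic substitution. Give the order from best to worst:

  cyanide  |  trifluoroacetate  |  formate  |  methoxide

Leaving-group ability tracks the stability of the departed species; conjugate-acid pKₐ is the usual yardstick (lower pKₐ → better LG).
trifluoroacetate: pKₐ(CF₃COOH) ≈ 0.2
formate: pKₐ(HCOOH) ≈ 3.8 — resonance-stabilised carboxylate
cyanide: pKₐ(HCN) ≈ 9.2
methoxide: pKₐ(CH₃OH) ≈ 15.5 — strong base; alkoxides do not leave unassisted

trifluoroacetate > formate > cyanide > methoxide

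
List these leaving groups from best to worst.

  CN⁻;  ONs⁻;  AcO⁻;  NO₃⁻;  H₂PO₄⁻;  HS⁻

ONs⁻ > NO₃⁻ > H₂PO₄⁻ > AcO⁻ > HS⁻ > CN⁻

A good leaving group is a weak base: the lower the pKₐ of its conjugate acid, the more readily it departs.
ONs⁻: pKₐ(p-O₂NC₆H₄SO₃H) ≈ -3.5
NO₃⁻: pKₐ(HNO₃) ≈ -1.3
H₂PO₄⁻: pKₐ(H₃PO₄) ≈ 2.1
AcO⁻: pKₐ(CH₃COOH) ≈ 4.8
HS⁻: pKₐ(H₂S) ≈ 7
CN⁻: pKₐ(HCN) ≈ 9.2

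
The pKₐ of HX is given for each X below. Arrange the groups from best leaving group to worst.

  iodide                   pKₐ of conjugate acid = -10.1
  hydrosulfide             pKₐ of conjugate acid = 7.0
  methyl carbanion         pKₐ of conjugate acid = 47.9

iodide > hydrosulfide > methyl carbanion

Lower conjugate-acid pKₐ ⇒ weaker base ⇒ better leaving group.
Sorting by the given values: iodide (-10.1), hydrosulfide (7.0), methyl carbanion (47.9).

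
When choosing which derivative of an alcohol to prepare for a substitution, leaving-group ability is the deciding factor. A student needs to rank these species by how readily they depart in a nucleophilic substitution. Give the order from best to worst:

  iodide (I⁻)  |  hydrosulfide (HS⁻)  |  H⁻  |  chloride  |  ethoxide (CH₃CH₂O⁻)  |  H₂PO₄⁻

iodide (I⁻) > chloride > H₂PO₄⁻ > hydrosulfide (HS⁻) > ethoxide (CH₃CH₂O⁻) > H⁻

iodide (I⁻): pKₐ(HI) ≈ -10 — large, highly polarisable; very weak base
chloride: pKₐ(HCl) ≈ -7
H₂PO₄⁻: pKₐ(H₃PO₄) ≈ 2.1
hydrosulfide (HS⁻): pKₐ(H₂S) ≈ 7
ethoxide (CH₃CH₂O⁻): pKₐ(CH₃CH₂OH) ≈ 16 — strong base; alkoxides do not leave unassisted
H⁻: pKₐ(H₂) ≈ 36 — extremely strong base; leaves only in special hydride-transfer contexts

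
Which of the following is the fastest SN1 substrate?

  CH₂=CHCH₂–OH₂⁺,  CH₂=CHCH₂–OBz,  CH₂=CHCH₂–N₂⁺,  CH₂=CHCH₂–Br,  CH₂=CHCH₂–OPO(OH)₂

CH₂=CHCH₂–N₂⁺

With the same alkyl group throughout, only the leaving group differentiates the rates.
A good leaving group is a weak base: the lower the pKₐ of its conjugate acid, the more readily it departs.
CH₂=CHCH₂–N₂⁺ loses N₂: no meaningful conjugate acid; N₂ departs as an exceptionally stable neutral molecule
CH₂=CHCH₂–Br loses Br⁻: pKₐ(HBr) ≈ -9
CH₂=CHCH₂–OH₂⁺ loses H₂O: pKₐ(H₃O⁺) ≈ -1.7
CH₂=CHCH₂–OPO(OH)₂ loses H₂PO₄⁻: pKₐ(H₃PO₄) ≈ 2.1
CH₂=CHCH₂–OBz loses PhCOO⁻: pKₐ(C₆H₅COOH) ≈ 4.2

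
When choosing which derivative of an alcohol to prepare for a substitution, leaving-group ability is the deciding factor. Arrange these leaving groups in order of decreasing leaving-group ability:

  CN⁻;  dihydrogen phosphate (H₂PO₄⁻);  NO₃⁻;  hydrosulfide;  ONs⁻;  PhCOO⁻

ONs⁻ > NO₃⁻ > dihydrogen phosphate (H₂PO₄⁻) > PhCOO⁻ > hydrosulfide > CN⁻

Leaving-group ability tracks the stability of the departed species; conjugate-acid pKₐ is the usual yardstick (lower pKₐ → better LG).
ONs⁻: pKₐ(p-O₂NC₆H₄SO₃H) ≈ -3.5
NO₃⁻: pKₐ(HNO₃) ≈ -1.3
dihydrogen phosphate (H₂PO₄⁻): pKₐ(H₃PO₄) ≈ 2.1
PhCOO⁻: pKₐ(C₆H₅COOH) ≈ 4.2
hydrosulfide: pKₐ(H₂S) ≈ 7
CN⁻: pKₐ(HCN) ≈ 9.2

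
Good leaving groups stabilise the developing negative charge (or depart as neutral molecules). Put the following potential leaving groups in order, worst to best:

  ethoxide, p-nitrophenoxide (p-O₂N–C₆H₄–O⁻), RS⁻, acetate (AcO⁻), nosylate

ethoxide < RS⁻ < p-nitrophenoxide (p-O₂N–C₆H₄–O⁻) < acetate (AcO⁻) < nosylate

Leaving-group ability tracks the stability of the departed species; conjugate-acid pKₐ is the usual yardstick (lower pKₐ → better LG).
nosylate: pKₐ(p-O₂NC₆H₄SO₃H) ≈ -3.5 — p-nitro group further stabilises the sulfonate
acetate (AcO⁻): pKₐ(CH₃COOH) ≈ 4.8 — resonance-stabilised but still a weak base
p-nitrophenoxide (p-O₂N–C₆H₄–O⁻): pKₐ(p-nitrophenol) ≈ 7.2 — nitro group delocalises the charge; the classic chromogenic LG
RS⁻: pKₐ(RSH (a thiol)) ≈ 10.5 — moderately basic; rarely leaves without activation
ethoxide: pKₐ(CH₃CH₂OH) ≈ 16 — strong base; alkoxides do not leave unassisted
Listed from poorest to best leaving group as asked.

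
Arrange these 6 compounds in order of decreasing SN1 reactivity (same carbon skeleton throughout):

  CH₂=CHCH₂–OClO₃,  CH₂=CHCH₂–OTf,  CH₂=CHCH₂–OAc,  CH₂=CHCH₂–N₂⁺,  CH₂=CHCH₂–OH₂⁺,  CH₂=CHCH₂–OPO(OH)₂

CH₂=CHCH₂–N₂⁺ > CH₂=CHCH₂–OTf > CH₂=CHCH₂–OClO₃ > CH₂=CHCH₂–OH₂⁺ > CH₂=CHCH₂–OPO(OH)₂ > CH₂=CHCH₂–OAc

With the same alkyl group throughout, only the leaving group differentiates the rates.
Rank by basicity of the departing species: weakest base leaves most easily.
CH₂=CHCH₂–N₂⁺ loses N₂: no meaningful conjugate acid; N₂ departs as an exceptionally stable neutral molecule
CH₂=CHCH₂–OTf loses OTf⁻: pKₐ(CF₃SO₃H (triflic acid)) ≈ -14
CH₂=CHCH₂–OClO₃ loses ClO₄⁻: pKₐ(HClO₄) ≈ -10
CH₂=CHCH₂–OH₂⁺ loses H₂O: pKₐ(H₃O⁺) ≈ -1.7
CH₂=CHCH₂–OPO(OH)₂ loses H₂PO₄⁻: pKₐ(H₃PO₄) ≈ 2.1
CH₂=CHCH₂–OAc loses AcO⁻: pKₐ(CH₃COOH) ≈ 4.8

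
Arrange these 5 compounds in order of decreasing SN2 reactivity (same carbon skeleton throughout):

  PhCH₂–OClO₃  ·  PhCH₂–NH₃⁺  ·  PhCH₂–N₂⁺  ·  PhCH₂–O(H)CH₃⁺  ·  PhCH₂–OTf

PhCH₂–N₂⁺ > PhCH₂–OTf > PhCH₂–OClO₃ > PhCH₂–O(H)CH₃⁺ > PhCH₂–NH₃⁺

Same R in every case — rank the leaving groups.
A good leaving group is a weak base: the lower the pKₐ of its conjugate acid, the more readily it departs.
PhCH₂–N₂⁺ loses N₂: no meaningful conjugate acid; N₂ departs as an exceptionally stable neutral molecule
PhCH₂–OTf loses OTf⁻: pKₐ(CF₃SO₃H (triflic acid)) ≈ -14
PhCH₂–OClO₃ loses ClO₄⁻: pKₐ(HClO₄) ≈ -10
PhCH₂–O(H)CH₃⁺ loses R'OH: pKₐ(R'OH₂⁺) ≈ -2.4
PhCH₂–NH₃⁺ loses NH₃: pKₐ(NH₄⁺) ≈ 9.2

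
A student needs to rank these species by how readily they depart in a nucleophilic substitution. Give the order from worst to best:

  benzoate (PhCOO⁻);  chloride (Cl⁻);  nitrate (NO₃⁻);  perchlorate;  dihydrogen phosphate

Leaving-group ability tracks the stability of the departed species; conjugate-acid pKₐ is the usual yardstick (lower pKₐ → better LG).
perchlorate: pKₐ(HClO₄) ≈ -10
chloride (Cl⁻): pKₐ(HCl) ≈ -7
nitrate (NO₃⁻): pKₐ(HNO₃) ≈ -1.3
dihydrogen phosphate: pKₐ(H₃PO₄) ≈ 2.1
benzoate (PhCOO⁻): pKₐ(C₆H₅COOH) ≈ 4.2
The question asks for worst first, so the sequence is read in increasing leaving-group ability.

benzoate (PhCOO⁻) < dihydrogen phosphate < nitrate (NO₃⁻) < chloride (Cl⁻) < perchlorate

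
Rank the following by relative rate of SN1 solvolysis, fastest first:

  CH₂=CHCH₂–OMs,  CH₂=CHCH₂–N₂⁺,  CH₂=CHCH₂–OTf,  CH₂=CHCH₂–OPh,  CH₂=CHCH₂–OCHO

Same R in every case — rank the leaving groups.
The more stable X⁻ (or X) is on its own — i.e. the weaker a base it is — the better a leaving group it makes.
CH₂=CHCH₂–N₂⁺ loses N₂: no meaningful conjugate acid; N₂ departs as an exceptionally stable neutral molecule
CH₂=CHCH₂–OTf loses OTf⁻: pKₐ(CF₃SO₃H (triflic acid)) ≈ -14
CH₂=CHCH₂–OMs loses OMs⁻: pKₐ(CH₃SO₃H (MsOH)) ≈ -1.9
CH₂=CHCH₂–OCHO loses HCOO⁻: pKₐ(HCOOH) ≈ 3.8
CH₂=CHCH₂–OPh loses PhO⁻: pKₐ(C₆H₅OH (phenol)) ≈ 10

CH₂=CHCH₂–N₂⁺ > CH₂=CHCH₂–OTf > CH₂=CHCH₂–OMs > CH₂=CHCH₂–OCHO > CH₂=CHCH₂–OPh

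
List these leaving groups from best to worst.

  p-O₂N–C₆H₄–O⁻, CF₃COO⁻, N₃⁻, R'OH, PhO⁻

R'OH > CF₃COO⁻ > N₃⁻ > p-O₂N–C₆H₄–O⁻ > PhO⁻

The more stable X⁻ (or X) is on its own — i.e. the weaker a base it is — the better a leaving group it makes.
R'OH: pKₐ(R'OH₂⁺) ≈ -2.4
CF₃COO⁻: pKₐ(CF₃COOH) ≈ 0.2
N₃⁻: pKₐ(HN₃) ≈ 4.7
p-O₂N–C₆H₄–O⁻: pKₐ(p-nitrophenol) ≈ 7.2
PhO⁻: pKₐ(C₆H₅OH (phenol)) ≈ 10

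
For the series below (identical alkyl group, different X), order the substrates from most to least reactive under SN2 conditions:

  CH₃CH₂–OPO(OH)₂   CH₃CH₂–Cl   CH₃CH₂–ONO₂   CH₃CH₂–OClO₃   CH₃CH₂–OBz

CH₃CH₂–OClO₃ > CH₃CH₂–Cl > CH₃CH₂–ONO₂ > CH₃CH₂–OPO(OH)₂ > CH₃CH₂–OBz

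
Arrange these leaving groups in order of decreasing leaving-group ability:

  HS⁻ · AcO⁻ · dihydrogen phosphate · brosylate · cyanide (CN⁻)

A good leaving group is a weak base: the lower the pKₐ of its conjugate acid, the more readily it departs.
brosylate: pKₐ(p-BrC₆H₄SO₃H) ≈ -2.8 — arenesulfonate with a p-bromo substituent
dihydrogen phosphate: pKₐ(H₃PO₄) ≈ 2.1
AcO⁻: pKₐ(CH₃COOH) ≈ 4.8
HS⁻: pKₐ(H₂S) ≈ 7
cyanide (CN⁻): pKₐ(HCN) ≈ 9.2

brosylate > dihydrogen phosphate > AcO⁻ > HS⁻ > cyanide (CN⁻)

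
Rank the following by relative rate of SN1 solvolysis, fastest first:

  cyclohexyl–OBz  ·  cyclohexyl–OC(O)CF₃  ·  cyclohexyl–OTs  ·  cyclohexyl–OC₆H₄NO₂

cyclohexyl–OTs > cyclohexyl–OC(O)CF₃ > cyclohexyl–OBz > cyclohexyl–OC₆H₄NO₂

The skeletons are identical, so relative rate is governed entirely by leaving-group ability.
A good leaving group is a weak base: the lower the pKₐ of its conjugate acid, the more readily it departs.
cyclohexyl–OTs loses OTs⁻: pKₐ(p-CH₃C₆H₄SO₃H (TsOH)) ≈ -2.8
cyclohexyl–OC(O)CF₃ loses CF₃COO⁻: pKₐ(CF₃COOH) ≈ 0.2
cyclohexyl–OBz loses PhCOO⁻: pKₐ(C₆H₅COOH) ≈ 4.2
cyclohexyl–OC₆H₄NO₂ loses p-O₂N–C₆H₄–O⁻: pKₐ(p-nitrophenol) ≈ 7.2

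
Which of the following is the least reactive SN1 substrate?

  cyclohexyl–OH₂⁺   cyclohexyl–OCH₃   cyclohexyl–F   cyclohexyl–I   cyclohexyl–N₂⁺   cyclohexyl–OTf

cyclohexyl–OCH₃

With the same alkyl group throughout, only the leaving group differentiates the rates.
Leaving-group ability tracks the stability of the departed species; conjugate-acid pKₐ is the usual yardstick (lower pKₐ → better LG).
cyclohexyl–N₂⁺ loses N₂: no meaningful conjugate acid; N₂ departs as an exceptionally stable neutral molecule
cyclohexyl–OTf loses OTf⁻: pKₐ(CF₃SO₃H (triflic acid)) ≈ -14
cyclohexyl–I loses I⁻: pKₐ(HI) ≈ -10
cyclohexyl–OH₂⁺ loses H₂O: pKₐ(H₃O⁺) ≈ -1.7
cyclohexyl–F loses F⁻: pKₐ(HF) ≈ 3.2
cyclohexyl–OCH₃ loses CH₃O⁻: pKₐ(CH₃OH) ≈ 15.5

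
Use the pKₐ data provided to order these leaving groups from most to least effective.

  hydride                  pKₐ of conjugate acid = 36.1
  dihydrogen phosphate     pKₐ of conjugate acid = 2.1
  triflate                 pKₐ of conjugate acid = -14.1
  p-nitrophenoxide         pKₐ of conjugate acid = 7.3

Lower conjugate-acid pKₐ ⇒ weaker base ⇒ better leaving group.
Sorting by the given values: triflate (-14.1), dihydrogen phosphate (2.1), p-nitrophenoxide (7.3), hydride (36.1).

triflate > dihydrogen phosphate > p-nitrophenoxide > hydride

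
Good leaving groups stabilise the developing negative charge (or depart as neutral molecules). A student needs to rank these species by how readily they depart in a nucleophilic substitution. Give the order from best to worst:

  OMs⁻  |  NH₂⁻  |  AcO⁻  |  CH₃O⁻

Rank by basicity of the departing species: weakest base leaves most easily.
OMs⁻: pKₐ(CH₃SO₃H (MsOH)) ≈ -1.9 — resonance-delocalised alkanesulfonate
AcO⁻: pKₐ(CH₃COOH) ≈ 4.8 — resonance-stabilised but still a weak base
CH₃O⁻: pKₐ(CH₃OH) ≈ 15.5 — strong base; alkoxides do not leave unassisted
NH₂⁻: pKₐ(NH₃) ≈ 38

OMs⁻ > AcO⁻ > CH₃O⁻ > NH₂⁻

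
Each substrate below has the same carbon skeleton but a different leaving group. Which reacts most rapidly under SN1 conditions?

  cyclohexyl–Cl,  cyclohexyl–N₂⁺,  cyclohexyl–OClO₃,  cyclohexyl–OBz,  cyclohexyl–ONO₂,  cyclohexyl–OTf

Same R in every case — rank the leaving groups.
Rank by basicity of the departing species: weakest base leaves most easily.
cyclohexyl–N₂⁺ loses N₂: no meaningful conjugate acid; N₂ departs as an exceptionally stable neutral molecule
cyclohexyl–OTf loses OTf⁻: pKₐ(CF₃SO₃H (triflic acid)) ≈ -14
cyclohexyl–OClO₃ loses ClO₄⁻: pKₐ(HClO₄) ≈ -10
cyclohexyl–Cl loses Cl⁻: pKₐ(HCl) ≈ -7
cyclohexyl–ONO₂ loses NO₃⁻: pKₐ(HNO₃) ≈ -1.3
cyclohexyl–OBz loses PhCOO⁻: pKₐ(C₆H₅COOH) ≈ 4.2

cyclohexyl–N₂⁺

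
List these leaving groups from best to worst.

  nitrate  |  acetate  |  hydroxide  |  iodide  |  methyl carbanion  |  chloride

iodide: pKₐ(HI) ≈ -10
chloride: pKₐ(HCl) ≈ -7
nitrate: pKₐ(HNO₃) ≈ -1.3
acetate: pKₐ(CH₃COOH) ≈ 4.8
hydroxide: pKₐ(H₂O) ≈ 15.7
methyl carbanion: pKₐ(CH₄) ≈ 48

iodide > chloride > nitrate > acetate > hydroxide > methyl carbanion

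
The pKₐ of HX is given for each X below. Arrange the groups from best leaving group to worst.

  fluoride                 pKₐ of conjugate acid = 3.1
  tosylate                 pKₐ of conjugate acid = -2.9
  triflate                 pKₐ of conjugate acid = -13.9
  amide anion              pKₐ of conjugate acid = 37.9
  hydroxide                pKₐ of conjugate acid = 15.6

triflate > tosylate > fluoride > hydroxide > amide anion

Lower conjugate-acid pKₐ ⇒ weaker base ⇒ better leaving group.
Sorting by the given values: triflate (-13.9), tosylate (-2.9), fluoride (3.1), hydroxide (15.6), amide anion (37.9).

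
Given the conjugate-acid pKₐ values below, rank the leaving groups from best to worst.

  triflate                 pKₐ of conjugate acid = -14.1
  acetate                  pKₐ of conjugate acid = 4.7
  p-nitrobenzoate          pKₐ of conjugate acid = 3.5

triflate > p-nitrobenzoate > acetate

Lower conjugate-acid pKₐ ⇒ weaker base ⇒ better leaving group.
Sorting by the given values: triflate (-14.1), p-nitrobenzoate (3.5), acetate (4.7).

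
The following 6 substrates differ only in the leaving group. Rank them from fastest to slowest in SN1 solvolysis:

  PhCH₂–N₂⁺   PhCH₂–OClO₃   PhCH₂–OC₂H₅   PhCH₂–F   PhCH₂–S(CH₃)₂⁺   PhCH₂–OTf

With the same alkyl group throughout, only the leaving group differentiates the rates.
A good leaving group is a weak base: the lower the pKₐ of its conjugate acid, the more readily it departs.
PhCH₂–N₂⁺ loses N₂: no meaningful conjugate acid; N₂ departs as an exceptionally stable neutral molecule
PhCH₂–OTf loses OTf⁻: pKₐ(CF₃SO₃H (triflic acid)) ≈ -14
PhCH₂–OClO₃ loses ClO₄⁻: pKₐ(HClO₄) ≈ -10
PhCH₂–S(CH₃)₂⁺ loses SR'₂: pKₐ(R'₂SH⁺) ≈ -7
PhCH₂–F loses F⁻: pKₐ(HF) ≈ 3.2
PhCH₂–OC₂H₅ loses CH₃CH₂O⁻: pKₐ(CH₃CH₂OH) ≈ 16

PhCH₂–N₂⁺ > PhCH₂–OTf > PhCH₂–OClO₃ > PhCH₂–S(CH₃)₂⁺ > PhCH₂–F > PhCH₂–OC₂H₅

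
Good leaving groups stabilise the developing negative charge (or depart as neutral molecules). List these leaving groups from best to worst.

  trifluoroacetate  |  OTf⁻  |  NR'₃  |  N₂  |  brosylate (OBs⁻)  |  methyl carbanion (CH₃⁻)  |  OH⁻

N₂ > OTf⁻ > brosylate (OBs⁻) > trifluoroacetate > NR'₃ > OH⁻ > methyl carbanion (CH₃⁻)

Rank by basicity of the departing species: weakest base leaves most easily.
N₂: no meaningful conjugate acid; N₂ departs as an exceptionally stable neutral molecule
OTf⁻: pKₐ(CF₃SO₃H (triflic acid)) ≈ -14
brosylate (OBs⁻): pKₐ(p-BrC₆H₄SO₃H) ≈ -2.8
trifluoroacetate: pKₐ(CF₃COOH) ≈ 0.2
NR'₃: pKₐ(R'₃NH⁺) ≈ 10.7 — neutral but still a fairly strong base; Hofmann-elimination LG
OH⁻: pKₐ(H₂O) ≈ 15.7 — strong base; essentially never leaves without prior activation
methyl carbanion (CH₃⁻): pKₐ(CH₄) ≈ 48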